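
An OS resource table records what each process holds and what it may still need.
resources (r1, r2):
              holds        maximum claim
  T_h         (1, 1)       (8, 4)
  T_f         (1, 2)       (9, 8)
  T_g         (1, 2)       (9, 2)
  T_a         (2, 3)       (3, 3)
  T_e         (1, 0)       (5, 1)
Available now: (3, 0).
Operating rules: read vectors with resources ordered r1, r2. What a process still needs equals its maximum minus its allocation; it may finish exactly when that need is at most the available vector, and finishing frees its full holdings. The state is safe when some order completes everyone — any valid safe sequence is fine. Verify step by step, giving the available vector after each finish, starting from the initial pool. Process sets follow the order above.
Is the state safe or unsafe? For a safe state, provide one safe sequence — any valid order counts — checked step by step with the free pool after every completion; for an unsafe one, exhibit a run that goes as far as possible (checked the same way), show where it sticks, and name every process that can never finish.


UNSAFE — no complete ordering exists.
Key observation: once T_a, T_e finish, the pool peaks at (6, 3) — and every remaining process still needs more r1 than that.
A maximal execution: T_a, T_e — then nothing else fits. Step-by-step check:
  pool = (3, 0)
  T_a: need (1, 0) fits (3, 0); releases (2, 3), pool now (5, 3)
  T_e: need (4, 1) fits (5, 3); releases (1, 0), pool now (6, 3)
  T_h still needs (7, 3) but only (6, 3) is free — short on r1
  T_f still needs (8, 6) but only (6, 3) is free — short on r1 and r2
  T_g still needs (8, 0) but only (6, 3) is free — short on r1
Permanently blocked: T_h, T_f and T_g.


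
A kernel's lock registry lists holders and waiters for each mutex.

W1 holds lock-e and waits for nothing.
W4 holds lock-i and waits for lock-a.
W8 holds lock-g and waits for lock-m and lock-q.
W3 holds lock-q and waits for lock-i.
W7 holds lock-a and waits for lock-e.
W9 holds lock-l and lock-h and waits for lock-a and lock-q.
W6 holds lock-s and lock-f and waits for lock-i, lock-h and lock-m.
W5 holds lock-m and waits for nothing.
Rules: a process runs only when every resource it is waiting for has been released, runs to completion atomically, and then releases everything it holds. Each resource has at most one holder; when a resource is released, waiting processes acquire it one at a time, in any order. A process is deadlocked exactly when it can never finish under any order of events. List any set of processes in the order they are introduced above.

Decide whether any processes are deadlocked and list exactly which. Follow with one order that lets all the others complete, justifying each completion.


No process is deadlocked.
Key observation: all waits point, directly or indirectly, at processes that can finish, so nothing is permanently blocked.
The rest can finish in the order W1, W7, W5, W4, W3, W9, W6, W8.
Verifying each step:
  W1 waits on nothing -> runs at once and releases lock-e
  run W7 (all its waits — lock-e — are resolved); releases lock-a
  W5 waits on nothing -> runs at once and releases lock-m
  run W4 (all its waits — lock-a — are resolved); releases lock-i
  run W3 (all its waits — lock-i — are resolved); releases lock-q
  run W9 (all its waits — lock-a and lock-q — are resolved); releases lock-l and lock-h
  run W6 (all its waits — lock-i, lock-h and lock-m — are resolved); releases lock-s and lock-f
  run W8 (all its waits — lock-m and lock-q — are resolved); releases lock-g


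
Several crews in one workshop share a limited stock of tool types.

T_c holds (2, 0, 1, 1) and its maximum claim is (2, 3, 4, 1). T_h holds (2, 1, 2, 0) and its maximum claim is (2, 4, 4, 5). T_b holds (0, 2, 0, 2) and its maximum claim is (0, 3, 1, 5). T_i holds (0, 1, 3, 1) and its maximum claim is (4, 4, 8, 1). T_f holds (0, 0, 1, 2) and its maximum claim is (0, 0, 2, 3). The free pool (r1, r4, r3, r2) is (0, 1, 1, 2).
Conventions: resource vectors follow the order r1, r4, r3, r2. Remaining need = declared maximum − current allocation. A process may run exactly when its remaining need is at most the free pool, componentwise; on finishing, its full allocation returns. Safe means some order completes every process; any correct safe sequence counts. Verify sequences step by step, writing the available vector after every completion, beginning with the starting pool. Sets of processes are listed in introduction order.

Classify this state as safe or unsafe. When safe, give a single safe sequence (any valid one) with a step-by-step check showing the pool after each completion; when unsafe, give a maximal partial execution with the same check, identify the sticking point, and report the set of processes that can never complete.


The state is SAFE; one workable sequence: T_f, T_b, T_h, T_c, T_i.
Key observation: the first exact fit in this order is T_f — it needs (0, 0, 1, 1) with (0, 1, 1, 2) free, meeting a requested resource to the last unit.
Check, step by step:
  pool = (0, 1, 1, 2)
  T_f: need (0, 0, 1, 1) fits (0, 1, 1, 2); releases (0, 0, 1, 2), pool now (0, 1, 2, 4)
  T_b: need (0, 1, 1, 3) fits (0, 1, 2, 4); releases (0, 2, 0, 2), pool now (0, 3, 2, 6)
  T_h: need (0, 3, 2, 5) fits (0, 3, 2, 6); releases (2, 1, 2, 0), pool now (2, 4, 4, 6)
  T_c: need (0, 3, 3, 0) fits (2, 4, 4, 6); releases (2, 0, 1, 1), pool now (4, 4, 5, 7)
  T_i: need (4, 3, 5, 0) fits (4, 4, 5, 7); releases (0, 1, 3, 1), pool now (4, 5, 8, 8)


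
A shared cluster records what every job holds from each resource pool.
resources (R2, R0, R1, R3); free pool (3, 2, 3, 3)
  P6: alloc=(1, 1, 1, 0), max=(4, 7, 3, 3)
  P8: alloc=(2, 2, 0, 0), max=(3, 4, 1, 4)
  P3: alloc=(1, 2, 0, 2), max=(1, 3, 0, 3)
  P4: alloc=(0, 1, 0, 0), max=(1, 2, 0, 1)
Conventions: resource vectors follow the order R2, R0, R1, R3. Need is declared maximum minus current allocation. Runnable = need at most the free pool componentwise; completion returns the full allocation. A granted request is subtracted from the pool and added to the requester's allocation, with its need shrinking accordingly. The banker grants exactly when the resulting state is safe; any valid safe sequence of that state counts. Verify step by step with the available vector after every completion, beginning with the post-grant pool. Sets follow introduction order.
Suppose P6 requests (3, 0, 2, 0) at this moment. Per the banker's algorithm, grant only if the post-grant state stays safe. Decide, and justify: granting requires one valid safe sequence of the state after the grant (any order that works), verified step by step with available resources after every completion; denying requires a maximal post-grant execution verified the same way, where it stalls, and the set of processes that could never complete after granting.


GRANT. The post-grant state is safe; one safe sequence: P3, P8, P6, P4.
Key observation: granting shrinks the pool to (0, 2, 1, 3), yet P3 still fits and the chain goes through.
Step-by-step check of the post-grant state:
  pool = (0, 2, 1, 3)
  run P3 (needs (0, 1, 0, 1), free (0, 2, 1, 3)); after release of (1, 2, 0, 2) the pool is (1, 4, 1, 5)
  run P8 (needs (1, 2, 1, 4), free (1, 4, 1, 5)); after release of (2, 2, 0, 0) the pool is (3, 6, 1, 5)
  run P6 (needs (0, 6, 0, 3), free (3, 6, 1, 5)); after release of (4, 1, 3, 0) the pool is (7, 7, 4, 5)
  run P4 (needs (1, 1, 0, 1), free (7, 7, 4, 5)); after release of (0, 1, 0, 0) the pool is (7, 8, 4, 5)


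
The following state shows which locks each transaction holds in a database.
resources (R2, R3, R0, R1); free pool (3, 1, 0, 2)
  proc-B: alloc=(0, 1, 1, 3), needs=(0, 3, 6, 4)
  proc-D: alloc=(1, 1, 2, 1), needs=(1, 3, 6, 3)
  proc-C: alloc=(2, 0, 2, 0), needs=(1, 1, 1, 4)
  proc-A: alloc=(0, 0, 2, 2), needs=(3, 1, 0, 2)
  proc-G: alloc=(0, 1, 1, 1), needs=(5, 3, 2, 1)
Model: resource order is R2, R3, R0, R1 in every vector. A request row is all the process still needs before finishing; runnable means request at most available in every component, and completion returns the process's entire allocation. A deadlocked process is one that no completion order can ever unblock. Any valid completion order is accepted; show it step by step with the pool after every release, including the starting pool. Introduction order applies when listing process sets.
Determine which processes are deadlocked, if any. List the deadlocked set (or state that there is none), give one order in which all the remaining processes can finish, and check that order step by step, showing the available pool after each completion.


The deadlocked set is proc-B, proc-D and proc-G.
Key observation: R3 is the bottleneck — with proc-A, proc-C done the pool holds (5, 1, 4, 4), short of every remaining need.
A valid finishing order for the others: proc-A, proc-C. Check, step by step:
  pool = (3, 1, 0, 2)
  proc-A: need (3, 1, 0, 2) fits (3, 1, 0, 2); releases (0, 0, 2, 2), pool now (3, 1, 2, 4)
  proc-C: need (1, 1, 1, 4) fits (3, 1, 2, 4); releases (2, 0, 2, 0), pool now (5, 1, 4, 4)
None of the blocked processes ever fits:
  proc-B still needs (0, 3, 6, 4) but only (5, 1, 4, 4) is free — short on R3 and R0
  proc-D still needs (1, 3, 6, 3) but only (5, 1, 4, 4) is free — short on R3 and R0
  proc-G still needs (5, 3, 2, 1) but only (5, 1, 4, 4) is free — short on R3


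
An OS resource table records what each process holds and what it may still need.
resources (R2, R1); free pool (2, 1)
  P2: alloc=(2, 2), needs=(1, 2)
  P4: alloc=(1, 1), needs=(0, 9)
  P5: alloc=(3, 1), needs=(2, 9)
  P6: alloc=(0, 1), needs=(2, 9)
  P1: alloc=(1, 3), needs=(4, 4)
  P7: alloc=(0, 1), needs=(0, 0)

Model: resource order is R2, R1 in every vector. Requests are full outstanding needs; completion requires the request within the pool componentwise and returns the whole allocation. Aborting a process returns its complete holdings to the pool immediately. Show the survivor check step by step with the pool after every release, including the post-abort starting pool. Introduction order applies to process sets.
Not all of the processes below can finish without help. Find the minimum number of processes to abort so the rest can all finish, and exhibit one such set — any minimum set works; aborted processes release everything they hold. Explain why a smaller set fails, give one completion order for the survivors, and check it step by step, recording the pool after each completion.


The answer: abort P5 and P6.
Key observation: no ordering could ever have run P4 before the abort of P5 and P6; with (3, 2) back in the pool it fits at step 4.
No one abort is enough; case by case: P2 alone leaves P4 blocked (short on R1); P4 alone leaves P5 blocked (short on R1); P5 alone leaves P4 blocked (short on R1); P6 alone leaves P4 blocked (short on R1); P1 alone leaves P4 blocked (short on R1); P7 alone leaves P4 blocked (short on R1).
One survivor order: P7, P1, P2, P4. Check, step by step (post-abort pool first):
  pool = (5, 3)
  P7: need (0, 0) fits (5, 3); releases (0, 1), pool now (5, 4)
  P1: need (4, 4) fits (5, 4); releases (1, 3), pool now (6, 7)
  P2: need (1, 2) fits (6, 7); releases (2, 2), pool now (8, 9)
  P4: need (0, 9) fits (8, 9); releases (1, 1), pool now (9, 10)


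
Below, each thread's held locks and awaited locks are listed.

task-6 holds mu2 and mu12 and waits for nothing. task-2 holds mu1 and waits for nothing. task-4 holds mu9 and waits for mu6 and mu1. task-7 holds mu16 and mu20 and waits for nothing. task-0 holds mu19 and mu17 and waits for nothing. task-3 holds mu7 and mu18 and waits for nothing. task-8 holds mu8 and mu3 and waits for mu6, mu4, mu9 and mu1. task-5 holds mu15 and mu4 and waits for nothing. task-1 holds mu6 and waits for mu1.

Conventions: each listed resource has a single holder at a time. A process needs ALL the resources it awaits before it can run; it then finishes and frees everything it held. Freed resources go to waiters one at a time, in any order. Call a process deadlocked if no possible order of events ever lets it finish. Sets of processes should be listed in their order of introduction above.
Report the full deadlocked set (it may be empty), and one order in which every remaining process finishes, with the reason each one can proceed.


Nothing here is deadlocked.
Key observation: there is no circular wait here — follow any chain and it reaches a process that is free to run now.
The rest can finish in the order task-6, task-5, task-7, task-2, task-0, task-3, task-1, task-4, task-8.
Verifying each step:
  task-6 waits on nothing -> runs at once and releases mu2 and mu12
  task-5 waits on nothing -> runs at once and releases mu15 and mu4
  task-7 waits on nothing -> runs at once and releases mu16 and mu20
  task-2 waits on nothing -> runs at once and releases mu1
  task-0 waits on nothing -> runs at once and releases mu19 and mu17
  task-3 waits on nothing -> runs at once and releases mu7 and mu18
  task-1 waits on mu1 — all released -> runs and releases mu6
  task-4 waits on mu6 and mu1 — all released -> runs and releases mu9
  task-8 waits on mu6, mu4, mu9 and mu1 — all released -> runs and releases mu8 and mu3


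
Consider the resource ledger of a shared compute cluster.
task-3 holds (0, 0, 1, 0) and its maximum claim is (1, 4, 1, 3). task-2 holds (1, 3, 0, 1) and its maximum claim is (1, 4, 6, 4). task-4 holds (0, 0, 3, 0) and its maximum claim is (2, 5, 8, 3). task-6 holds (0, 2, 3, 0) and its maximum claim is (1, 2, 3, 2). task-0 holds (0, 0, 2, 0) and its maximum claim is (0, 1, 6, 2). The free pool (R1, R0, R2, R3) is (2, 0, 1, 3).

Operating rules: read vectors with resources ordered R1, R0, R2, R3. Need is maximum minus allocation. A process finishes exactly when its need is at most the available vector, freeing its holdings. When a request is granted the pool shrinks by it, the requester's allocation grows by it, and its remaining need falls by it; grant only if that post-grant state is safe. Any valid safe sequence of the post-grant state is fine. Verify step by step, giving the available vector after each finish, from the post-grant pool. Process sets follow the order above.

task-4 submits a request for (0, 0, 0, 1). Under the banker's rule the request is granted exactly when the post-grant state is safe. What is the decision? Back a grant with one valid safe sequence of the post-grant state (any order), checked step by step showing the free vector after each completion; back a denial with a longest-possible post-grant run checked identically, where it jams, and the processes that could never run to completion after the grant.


DENY: after the grant no complete ordering would exist.
Key observation: after task-6, task-0 the pool peaks at (2, 2, 6, 2), and each blocked process is short somewhere: task-3 on R0, R3; task-2 on R3; task-4 on R0.
Pretend the grant happened; the run task-6, task-0 goes as far as possible. Verifying each step:
  pool = (2, 0, 1, 2)
  task-6: need (1, 0, 0, 2) fits (2, 0, 1, 2); releases (0, 2, 3, 0), pool now (2, 2, 4, 2)
  task-0: need (0, 1, 4, 2) fits (2, 2, 4, 2); releases (0, 0, 2, 0), pool now (2, 2, 6, 2)
  blocked: task-3 wants (1, 4, 0, 3), pool (2, 2, 6, 2) — not enough R0 and R3
  blocked: task-2 wants (0, 1, 6, 3), pool (2, 2, 6, 2) — not enough R3
  blocked: task-4 wants (2, 5, 5, 2), pool (2, 2, 6, 2) — not enough R0
Post-grant, the permanently blocked set is task-3, task-2 and task-4.


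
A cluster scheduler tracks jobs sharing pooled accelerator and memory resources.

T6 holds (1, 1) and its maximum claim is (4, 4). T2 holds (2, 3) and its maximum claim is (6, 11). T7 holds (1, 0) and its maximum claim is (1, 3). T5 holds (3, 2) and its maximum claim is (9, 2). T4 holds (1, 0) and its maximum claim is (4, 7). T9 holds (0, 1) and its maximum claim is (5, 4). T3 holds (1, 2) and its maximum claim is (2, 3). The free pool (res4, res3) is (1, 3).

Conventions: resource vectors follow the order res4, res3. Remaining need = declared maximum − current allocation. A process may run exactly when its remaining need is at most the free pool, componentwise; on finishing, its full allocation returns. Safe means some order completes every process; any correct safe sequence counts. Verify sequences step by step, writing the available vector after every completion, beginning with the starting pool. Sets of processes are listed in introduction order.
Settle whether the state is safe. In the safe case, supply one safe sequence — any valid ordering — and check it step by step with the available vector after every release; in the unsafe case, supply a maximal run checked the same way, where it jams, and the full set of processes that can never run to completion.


The state is UNSAFE.
Key observation: after T3, T7, T6 the pool peaks at (4, 6), and each blocked process is short somewhere: T2 on res3; T5 on res4; T4 on res3; T9 on res4.
Going as far as possible: T3, T7, T6; after that, nothing fits. Walking it through:
  pool = (1, 3)
  T3: need (1, 1) fits (1, 3); releases (1, 2), pool now (2, 5)
  T7: need (0, 3) fits (2, 5); releases (1, 0), pool now (3, 5)
  T6: need (3, 3) fits (3, 5); releases (1, 1), pool now (4, 6)
  T2 cannot run: need (4, 8) vs free (4, 6) (insufficient res3)
  T5 cannot run: need (6, 0) vs free (4, 6) (insufficient res4)
  T4 cannot run: need (3, 7) vs free (4, 6) (insufficient res3)
  T9 cannot run: need (5, 3) vs free (4, 6) (insufficient res4)
Processes that can never finish: T2, T5, T4 and T9.


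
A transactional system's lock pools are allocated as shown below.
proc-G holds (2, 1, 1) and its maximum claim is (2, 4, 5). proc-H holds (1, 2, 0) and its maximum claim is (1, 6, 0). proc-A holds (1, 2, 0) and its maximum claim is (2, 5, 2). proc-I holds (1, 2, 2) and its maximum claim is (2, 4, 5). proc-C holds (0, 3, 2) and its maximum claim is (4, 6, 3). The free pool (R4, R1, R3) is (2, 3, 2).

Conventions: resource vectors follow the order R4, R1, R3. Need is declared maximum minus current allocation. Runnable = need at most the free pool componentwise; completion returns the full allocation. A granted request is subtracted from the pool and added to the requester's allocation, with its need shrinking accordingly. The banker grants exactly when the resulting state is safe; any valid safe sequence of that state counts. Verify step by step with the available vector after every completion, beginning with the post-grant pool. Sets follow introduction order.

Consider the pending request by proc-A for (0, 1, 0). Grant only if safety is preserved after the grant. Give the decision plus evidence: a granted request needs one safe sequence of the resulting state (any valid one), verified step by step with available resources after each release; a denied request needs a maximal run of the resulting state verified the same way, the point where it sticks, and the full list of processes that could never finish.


GRANT. The post-grant state is safe; one safe sequence: proc-A, proc-H, proc-C, proc-G, proc-I.
Key observation: the transfer keeps a workable pool ((2, 2, 2)); proc-A starts the safe sequence.
Check on the post-grant state, step by step:
  pool = (2, 2, 2)
  proc-A needs (1, 2, 2) <= (2, 2, 2) -> finishes; pool += (1, 3, 0) = (3, 5, 2)
  proc-H needs (0, 4, 0) <= (3, 5, 2) -> finishes; pool += (1, 2, 0) = (4, 7, 2)
  proc-C needs (4, 3, 1) <= (4, 7, 2) -> finishes; pool += (0, 3, 2) = (4, 10, 4)
  proc-G needs (0, 3, 4) <= (4, 10, 4) -> finishes; pool += (2, 1, 1) = (6, 11, 5)
  proc-I needs (1, 2, 3) <= (6, 11, 5) -> finishes; pool += (1, 2, 2) = (7, 13, 7)


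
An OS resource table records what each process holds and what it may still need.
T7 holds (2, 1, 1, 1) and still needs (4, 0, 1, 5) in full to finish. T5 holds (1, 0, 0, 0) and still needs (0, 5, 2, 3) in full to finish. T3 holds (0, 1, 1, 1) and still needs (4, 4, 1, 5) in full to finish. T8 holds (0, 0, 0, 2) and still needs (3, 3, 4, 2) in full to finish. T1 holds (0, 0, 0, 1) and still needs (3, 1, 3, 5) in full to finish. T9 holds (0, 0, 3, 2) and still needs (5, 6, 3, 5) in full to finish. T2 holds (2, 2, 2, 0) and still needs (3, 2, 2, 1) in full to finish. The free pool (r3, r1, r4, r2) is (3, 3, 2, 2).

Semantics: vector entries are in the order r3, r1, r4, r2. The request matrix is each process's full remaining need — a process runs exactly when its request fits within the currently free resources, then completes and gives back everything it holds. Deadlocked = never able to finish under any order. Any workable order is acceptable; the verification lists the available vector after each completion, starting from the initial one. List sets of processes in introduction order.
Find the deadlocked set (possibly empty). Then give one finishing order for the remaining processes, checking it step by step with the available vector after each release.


Deadlocked set: T7, T3, T1 and T9.
Key observation: once T2, T8, T5 finish, the pool peaks at (6, 5, 4, 4) — and every remaining process still needs more r2 than that.
One completion order for the rest: T2, T8, T5. Check, step by step:
  pool = (3, 3, 2, 2)
  T2 needs (3, 2, 2, 1) <= (3, 3, 2, 2) -> finishes; pool += (2, 2, 2, 0) = (5, 5, 4, 2)
  T8 needs (3, 3, 4, 2) <= (5, 5, 4, 2) -> finishes; pool += (0, 0, 0, 2) = (5, 5, 4, 4)
  T5 needs (0, 5, 2, 3) <= (5, 5, 4, 4) -> finishes; pool += (1, 0, 0, 0) = (6, 5, 4, 4)
The blocked processes can never fit:
  T7 cannot run: need (4, 0, 1, 5) vs free (6, 5, 4, 4) (insufficient r2)
  T3 cannot run: need (4, 4, 1, 5) vs free (6, 5, 4, 4) (insufficient r2)
  T1 cannot run: need (3, 1, 3, 5) vs free (6, 5, 4, 4) (insufficient r2)
  T9 cannot run: need (5, 6, 3, 5) vs free (6, 5, 4, 4) (insufficient r1 and r2)


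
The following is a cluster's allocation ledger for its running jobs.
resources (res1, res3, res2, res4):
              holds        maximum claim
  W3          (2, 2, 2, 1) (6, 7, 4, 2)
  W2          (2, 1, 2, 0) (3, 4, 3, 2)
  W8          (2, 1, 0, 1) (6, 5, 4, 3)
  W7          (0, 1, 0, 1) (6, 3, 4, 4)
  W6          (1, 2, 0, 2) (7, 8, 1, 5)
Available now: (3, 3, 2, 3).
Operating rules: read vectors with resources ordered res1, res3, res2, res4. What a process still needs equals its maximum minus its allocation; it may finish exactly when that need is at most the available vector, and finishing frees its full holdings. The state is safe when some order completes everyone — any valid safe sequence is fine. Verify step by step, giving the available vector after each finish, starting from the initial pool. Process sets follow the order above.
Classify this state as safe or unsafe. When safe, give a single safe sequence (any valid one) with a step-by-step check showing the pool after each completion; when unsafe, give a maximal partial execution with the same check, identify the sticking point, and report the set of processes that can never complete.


SAFE, for example via the order W2, W8, W3, W6, W7.
Key observation: W2 is the earliest step where a requested resource binds exactly: need (1, 3, 1, 2), pool (3, 3, 2, 3) at its turn.
Step-by-step check:
  pool = (3, 3, 2, 3)
  run W2 (needs (1, 3, 1, 2), free (3, 3, 2, 3)); after release of (2, 1, 2, 0) the pool is (5, 4, 4, 3)
  run W8 (needs (4, 4, 4, 2), free (5, 4, 4, 3)); after release of (2, 1, 0, 1) the pool is (7, 5, 4, 4)
  run W3 (needs (4, 5, 2, 1), free (7, 5, 4, 4)); after release of (2, 2, 2, 1) the pool is (9, 7, 6, 5)
  run W6 (needs (6, 6, 1, 3), free (9, 7, 6, 5)); after release of (1, 2, 0, 2) the pool is (10, 9, 6, 7)
  run W7 (needs (6, 2, 4, 3), free (10, 9, 6, 7)); after release of (0, 1, 0, 1) the pool is (10, 10, 6, 8)


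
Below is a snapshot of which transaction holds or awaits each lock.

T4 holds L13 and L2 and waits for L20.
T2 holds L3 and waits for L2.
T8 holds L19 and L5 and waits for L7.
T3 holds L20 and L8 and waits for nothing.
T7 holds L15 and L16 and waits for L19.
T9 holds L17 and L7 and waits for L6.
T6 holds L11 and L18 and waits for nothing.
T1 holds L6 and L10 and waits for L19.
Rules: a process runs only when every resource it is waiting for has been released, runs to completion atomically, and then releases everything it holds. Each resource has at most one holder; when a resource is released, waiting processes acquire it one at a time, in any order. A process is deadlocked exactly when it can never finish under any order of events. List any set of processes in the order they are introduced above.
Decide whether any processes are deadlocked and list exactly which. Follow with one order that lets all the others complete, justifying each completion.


The deadlocked set is T8, T7, T9 and T1.
Key observation: the waits loop around T8 -> T9 -> T1 -> T8 with no way out; T7 waits into the deadlock from upstream.
The rest can finish in the order T6, T3, T4, T2.
Verifying each step:
  T6: no waits; runs immediately, freeing L11 and L18
  T3: no waits; runs immediately, freeing L20 and L8
  run T4 (all its waits — L20 — are resolved); releases L13 and L2
  run T2 (all its waits — L2 — are resolved); releases L3


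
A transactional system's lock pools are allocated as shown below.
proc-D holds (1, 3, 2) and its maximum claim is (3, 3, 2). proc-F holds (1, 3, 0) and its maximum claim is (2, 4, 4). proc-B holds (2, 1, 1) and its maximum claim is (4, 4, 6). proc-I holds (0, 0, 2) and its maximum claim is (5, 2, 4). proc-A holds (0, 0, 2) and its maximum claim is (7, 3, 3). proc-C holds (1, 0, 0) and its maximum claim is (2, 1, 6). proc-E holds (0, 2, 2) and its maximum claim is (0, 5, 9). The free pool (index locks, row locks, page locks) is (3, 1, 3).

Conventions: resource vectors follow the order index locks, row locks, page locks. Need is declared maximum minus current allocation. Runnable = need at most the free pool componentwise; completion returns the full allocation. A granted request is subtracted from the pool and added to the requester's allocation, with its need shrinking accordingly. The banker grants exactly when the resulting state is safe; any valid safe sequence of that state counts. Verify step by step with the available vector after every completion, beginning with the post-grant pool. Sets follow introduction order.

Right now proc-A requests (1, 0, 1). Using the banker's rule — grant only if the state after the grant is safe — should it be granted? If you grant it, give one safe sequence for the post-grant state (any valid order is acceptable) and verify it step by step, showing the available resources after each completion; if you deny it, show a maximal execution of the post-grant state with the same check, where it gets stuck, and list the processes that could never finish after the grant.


DENY — the pretend-granted state is unsafe.
Key observation: after proc-D, proc-F the pool peaks at (4, 7, 4), and each blocked process is short somewhere: proc-B on page locks; proc-I on index locks; proc-A on index locks; proc-C on page locks; proc-E on page locks.
After a pretend grant, a maximal execution: proc-D, proc-F — then nothing else fits. Walking it through:
  pool = (2, 1, 2)
  proc-D needs (2, 0, 0) <= (2, 1, 2) -> finishes; pool += (1, 3, 2) = (3, 4, 4)
  proc-F needs (1, 1, 4) <= (3, 4, 4) -> finishes; pool += (1, 3, 0) = (4, 7, 4)
  proc-B still needs (2, 3, 5) but only (4, 7, 4) is free — short on page locks
  proc-I still needs (5, 2, 2) but only (4, 7, 4) is free — short on index locks
  proc-A still needs (6, 3, 0) but only (4, 7, 4) is free — short on index locks
  proc-C still needs (1, 1, 6) but only (4, 7, 4) is free — short on page locks
  proc-E still needs (0, 3, 7) but only (4, 7, 4) is free — short on page locks
Processes that could never finish after the grant: proc-B, proc-I, proc-A, proc-C and proc-E.


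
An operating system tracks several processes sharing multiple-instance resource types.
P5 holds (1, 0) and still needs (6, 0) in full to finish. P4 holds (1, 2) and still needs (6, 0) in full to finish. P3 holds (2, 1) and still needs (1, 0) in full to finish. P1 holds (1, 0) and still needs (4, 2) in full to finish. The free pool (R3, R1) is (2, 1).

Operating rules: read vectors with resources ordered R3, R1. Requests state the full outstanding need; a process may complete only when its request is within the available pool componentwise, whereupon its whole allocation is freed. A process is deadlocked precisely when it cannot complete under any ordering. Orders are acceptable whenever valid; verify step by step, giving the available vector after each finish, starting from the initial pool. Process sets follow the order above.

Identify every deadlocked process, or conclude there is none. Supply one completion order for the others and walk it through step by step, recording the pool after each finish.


Deadlocked set: P5 and P4.
Key observation: the pool after P3, P1 is (5, 2); every surviving request exceeds it in R3, so progress ends there.
A valid finishing order for the others: P3, P1. Check, step by step:
  pool = (2, 1)
  P3 needs (1, 0) <= (2, 1) -> finishes; pool += (2, 1) = (4, 2)
  P1 needs (4, 2) <= (4, 2) -> finishes; pool += (1, 0) = (5, 2)
None of the blocked processes ever fits:
  P5 cannot run: need (6, 0) vs free (5, 2) (insufficient R3)
  P4 cannot run: need (6, 0) vs free (5, 2) (insufficient R3)


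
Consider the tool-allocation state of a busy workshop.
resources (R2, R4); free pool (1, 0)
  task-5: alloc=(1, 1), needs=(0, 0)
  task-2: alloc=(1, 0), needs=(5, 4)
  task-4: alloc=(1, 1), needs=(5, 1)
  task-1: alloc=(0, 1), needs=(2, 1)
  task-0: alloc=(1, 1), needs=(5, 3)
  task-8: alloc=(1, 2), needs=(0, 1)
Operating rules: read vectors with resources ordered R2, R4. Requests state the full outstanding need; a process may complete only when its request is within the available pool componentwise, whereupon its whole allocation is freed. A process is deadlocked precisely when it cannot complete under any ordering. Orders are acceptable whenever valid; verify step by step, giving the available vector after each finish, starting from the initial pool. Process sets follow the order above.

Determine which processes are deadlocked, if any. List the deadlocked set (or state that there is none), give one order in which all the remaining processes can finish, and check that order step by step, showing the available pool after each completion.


Deadlocked: task-2, task-4 and task-0.
Key observation: task-5, task-8, task-1 can finish, but then (3, 4) is all there is, and the blocked group's R2 demands exceed it.
The rest can finish in the order task-5, task-8, task-1. Check, step by step:
  pool = (1, 0)
  task-5: need (0, 0) fits (1, 0); releases (1, 1), pool now (2, 1)
  task-8: need (0, 1) fits (2, 1); releases (1, 2), pool now (3, 3)
  task-1: need (2, 1) fits (3, 3); releases (0, 1), pool now (3, 4)
None of the blocked processes ever fits:
  task-2 cannot run: need (5, 4) vs free (3, 4) (insufficient R2)
  task-4 cannot run: need (5, 1) vs free (3, 4) (insufficient R2)
  task-0 cannot run: need (5, 3) vs free (3, 4) (insufficient R2)


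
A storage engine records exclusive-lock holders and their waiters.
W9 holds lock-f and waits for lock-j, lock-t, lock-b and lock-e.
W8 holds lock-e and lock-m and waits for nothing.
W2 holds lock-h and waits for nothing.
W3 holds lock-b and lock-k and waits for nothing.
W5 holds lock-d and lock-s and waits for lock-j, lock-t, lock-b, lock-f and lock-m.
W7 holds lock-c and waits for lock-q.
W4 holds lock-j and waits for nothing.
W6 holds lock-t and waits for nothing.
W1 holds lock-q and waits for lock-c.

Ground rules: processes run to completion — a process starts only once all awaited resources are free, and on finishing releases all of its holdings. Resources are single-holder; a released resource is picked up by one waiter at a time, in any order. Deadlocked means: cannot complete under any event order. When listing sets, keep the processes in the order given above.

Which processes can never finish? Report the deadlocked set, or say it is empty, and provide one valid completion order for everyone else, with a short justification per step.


The deadlocked set is W7 and W1.
Key observation: the wait chain closes on itself along W7 -> W1 -> W7; no other process is dragged down with it.
One completion order for the rest: W2, W4, W8, W6, W3, W9, W5.
Check, step by step:
  W2: no waits; runs immediately, freeing lock-h
  W4: no waits; runs immediately, freeing lock-j
  W8: no waits; runs immediately, freeing lock-e and lock-m
  W6: no waits; runs immediately, freeing lock-t
  W3: no waits; runs immediately, freeing lock-b and lock-k
  W9 waits on lock-j, lock-t, lock-b and lock-e — all released -> runs and releases lock-f
  W5 waits on lock-j, lock-t, lock-b, lock-f and lock-m — all released -> runs and releases lock-d and lock-s


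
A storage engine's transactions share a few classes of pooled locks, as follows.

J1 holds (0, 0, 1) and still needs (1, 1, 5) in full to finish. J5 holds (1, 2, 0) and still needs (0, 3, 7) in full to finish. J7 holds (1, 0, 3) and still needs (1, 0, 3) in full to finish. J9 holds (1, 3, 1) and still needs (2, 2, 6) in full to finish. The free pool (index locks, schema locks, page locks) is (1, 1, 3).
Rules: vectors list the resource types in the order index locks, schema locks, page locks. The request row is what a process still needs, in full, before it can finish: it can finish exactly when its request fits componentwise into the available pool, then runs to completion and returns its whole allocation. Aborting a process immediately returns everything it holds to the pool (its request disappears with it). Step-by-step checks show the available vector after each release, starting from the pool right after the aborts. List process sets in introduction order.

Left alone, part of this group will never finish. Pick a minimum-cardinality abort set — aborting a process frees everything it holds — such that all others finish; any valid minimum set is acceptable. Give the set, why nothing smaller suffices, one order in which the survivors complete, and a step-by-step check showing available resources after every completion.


Minimum abort set: J9.
Key observation: J5 was stuck for good until J9 gave back (1, 3, 1); in the order shown it finishes at step 3.
No smaller set exists: with zero aborts the deadlock remains.
The survivors complete as J7, J1, J5. Check, step by step (starting from the post-abort pool):
  pool = (2, 4, 4)
  J7: need (1, 0, 3) fits (2, 4, 4); releases (1, 0, 3), pool now (3, 4, 7)
  J1: need (1, 1, 5) fits (3, 4, 7); releases (0, 0, 1), pool now (3, 4, 8)
  J5: need (0, 3, 7) fits (3, 4, 8); releases (1, 2, 0), pool now (4, 6, 8)


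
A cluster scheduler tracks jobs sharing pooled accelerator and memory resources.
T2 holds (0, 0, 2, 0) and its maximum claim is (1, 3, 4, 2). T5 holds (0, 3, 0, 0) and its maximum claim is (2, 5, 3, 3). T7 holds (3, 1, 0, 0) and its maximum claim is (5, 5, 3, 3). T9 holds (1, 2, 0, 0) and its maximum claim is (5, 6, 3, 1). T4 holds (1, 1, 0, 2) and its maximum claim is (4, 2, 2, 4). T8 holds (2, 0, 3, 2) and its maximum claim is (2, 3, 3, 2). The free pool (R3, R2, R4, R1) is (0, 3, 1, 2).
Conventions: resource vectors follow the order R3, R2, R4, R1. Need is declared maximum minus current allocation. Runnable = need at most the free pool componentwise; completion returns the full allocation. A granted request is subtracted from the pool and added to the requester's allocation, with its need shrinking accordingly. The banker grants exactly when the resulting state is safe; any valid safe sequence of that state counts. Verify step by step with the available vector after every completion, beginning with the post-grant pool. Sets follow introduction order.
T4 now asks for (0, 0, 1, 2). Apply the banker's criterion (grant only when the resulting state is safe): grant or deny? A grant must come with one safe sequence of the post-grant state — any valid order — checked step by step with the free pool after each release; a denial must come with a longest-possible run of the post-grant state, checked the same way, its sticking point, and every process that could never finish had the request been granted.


DENY: after the grant no complete ordering would exist.
Key observation: after T8, T2 the pool peaks at (2, 3, 5, 2), and each blocked process is short somewhere: T5 on R1; T7 on R2, R1; T9 on R3, R2; T4 on R3.
On the post-grant state, T8, T2 is a maximal run — nothing extends it. Walking it through:
  pool = (0, 3, 0, 0)
  T8 needs (0, 3, 0, 0) <= (0, 3, 0, 0) -> finishes; pool += (2, 0, 3, 2) = (2, 3, 3, 2)
  T2 needs (1, 3, 2, 2) <= (2, 3, 3, 2) -> finishes; pool += (0, 0, 2, 0) = (2, 3, 5, 2)
  T5 still needs (2, 2, 3, 3) but only (2, 3, 5, 2) is free — short on R1
  T7 still needs (2, 4, 3, 3) but only (2, 3, 5, 2) is free — short on R2 and R1
  T9 still needs (4, 4, 3, 1) but only (2, 3, 5, 2) is free — short on R3 and R2
  T4 still needs (3, 1, 1, 0) but only (2, 3, 5, 2) is free — short on R3
Had the request been granted, T5, T7, T9 and T4 could never finish.


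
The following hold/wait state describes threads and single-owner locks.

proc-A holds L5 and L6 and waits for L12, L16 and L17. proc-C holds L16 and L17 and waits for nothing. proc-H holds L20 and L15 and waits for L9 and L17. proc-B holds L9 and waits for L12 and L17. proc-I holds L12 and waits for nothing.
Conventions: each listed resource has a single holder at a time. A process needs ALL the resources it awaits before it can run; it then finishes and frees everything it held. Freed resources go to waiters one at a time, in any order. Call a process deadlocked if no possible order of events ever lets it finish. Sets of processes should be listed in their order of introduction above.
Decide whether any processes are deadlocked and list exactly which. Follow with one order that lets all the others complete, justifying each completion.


The deadlocked set is empty.
Key observation: although several processes wait, no cycle exists — each chain bottoms out at a free runner.
The rest can finish in the order proc-I, proc-C, proc-B, proc-A, proc-H.
Check, step by step:
  proc-I: no waits; runs immediately, freeing L12
  proc-C: no waits; runs immediately, freeing L16 and L17
  run proc-B (all its waits — L12 and L17 — are resolved); releases L9
  run proc-A (all its waits — L12, L16 and L17 — are resolved); releases L5 and L6
  run proc-H (all its waits — L9 and L17 — are resolved); releases L20 and L15


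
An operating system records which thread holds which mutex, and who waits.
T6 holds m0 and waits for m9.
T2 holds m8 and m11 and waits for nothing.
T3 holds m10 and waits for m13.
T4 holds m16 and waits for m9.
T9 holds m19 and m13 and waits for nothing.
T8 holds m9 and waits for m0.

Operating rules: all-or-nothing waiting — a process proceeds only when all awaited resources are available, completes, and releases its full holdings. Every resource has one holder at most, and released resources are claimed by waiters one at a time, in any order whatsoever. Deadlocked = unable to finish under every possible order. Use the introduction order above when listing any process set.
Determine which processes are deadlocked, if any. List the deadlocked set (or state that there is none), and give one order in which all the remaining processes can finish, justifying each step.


Deadlocked: T6, T4 and T8.
Key observation: the knot is the closed ring of waits T6 -> T8 -> T6; T4 waits into the deadlock from upstream.
The rest can finish in the order T2, T9, T3.
Step-by-step check:
  T2 waits on nothing -> runs at once and releases m8 and m11
  T9 waits on nothing -> runs at once and releases m19 and m13
  T3: everything it awaited (m13) is free; runs, freeing m10


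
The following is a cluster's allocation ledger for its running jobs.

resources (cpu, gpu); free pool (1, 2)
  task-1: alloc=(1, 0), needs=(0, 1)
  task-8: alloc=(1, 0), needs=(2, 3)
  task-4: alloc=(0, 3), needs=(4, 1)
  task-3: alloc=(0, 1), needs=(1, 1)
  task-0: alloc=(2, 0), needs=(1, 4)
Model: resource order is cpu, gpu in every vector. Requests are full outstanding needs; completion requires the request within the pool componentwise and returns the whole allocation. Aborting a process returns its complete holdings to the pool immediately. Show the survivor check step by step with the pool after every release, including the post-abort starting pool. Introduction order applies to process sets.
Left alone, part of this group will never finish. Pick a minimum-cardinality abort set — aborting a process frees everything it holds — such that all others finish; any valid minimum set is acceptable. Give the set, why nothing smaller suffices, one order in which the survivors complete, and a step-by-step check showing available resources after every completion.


The answer: abort task-0.
Key observation: task-4 was stuck for good until task-0 gave back (2, 0); in the order shown it finishes at step 4.
Minimality: the empty abort set fails — the state is deadlocked as it stands.
The survivors complete as task-3, task-8, task-1, task-4. Check, step by step (starting from the post-abort pool):
  pool = (3, 2)
  task-3 needs (1, 1) <= (3, 2) -> finishes; pool += (0, 1) = (3, 3)
  task-8 needs (2, 3) <= (3, 3) -> finishes; pool += (1, 0) = (4, 3)
  task-1 needs (0, 1) <= (4, 3) -> finishes; pool += (1, 0) = (5, 3)
  task-4 needs (4, 1) <= (5, 3) -> finishes; pool += (0, 3) = (5, 6)
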